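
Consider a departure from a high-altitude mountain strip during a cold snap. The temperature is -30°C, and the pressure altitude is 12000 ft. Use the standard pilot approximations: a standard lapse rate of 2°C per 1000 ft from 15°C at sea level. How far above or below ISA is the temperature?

ISA temperature at 12000 ft = 15 − 2 × (12000/1000) = -9°C.
Deviation = OAT − ISA = -30 − (-9) = -21°C.

ISA-21°C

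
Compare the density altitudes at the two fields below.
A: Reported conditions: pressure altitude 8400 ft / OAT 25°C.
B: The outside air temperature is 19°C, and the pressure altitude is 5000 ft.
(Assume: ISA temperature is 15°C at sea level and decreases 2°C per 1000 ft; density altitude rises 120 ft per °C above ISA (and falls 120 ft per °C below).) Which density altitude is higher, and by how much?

A by 4936 ft

A: ISA temp = -1.8°C, deviation +26.8°C, DA = 8400 + 120 × 26.8 = 11616 ft.
B: ISA temp = 5°C, deviation +14°C, DA = 5000 + 120 × 14 = 6680 ft.
A is higher by 11616 − 6680 = 4936 ft.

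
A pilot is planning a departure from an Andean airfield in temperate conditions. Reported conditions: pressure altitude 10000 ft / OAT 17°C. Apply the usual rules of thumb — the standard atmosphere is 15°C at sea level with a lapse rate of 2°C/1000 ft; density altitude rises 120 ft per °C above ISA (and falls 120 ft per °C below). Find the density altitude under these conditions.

ISA temperature at 10000 ft = 15 − 2 × (10000/1000) = -5°C.
ISA deviation = 17 − (-5) = +22°C.
Density altitude = 10000 + 120 × (22) = 10000 + (+2640) = 12640 ft.

12640 ft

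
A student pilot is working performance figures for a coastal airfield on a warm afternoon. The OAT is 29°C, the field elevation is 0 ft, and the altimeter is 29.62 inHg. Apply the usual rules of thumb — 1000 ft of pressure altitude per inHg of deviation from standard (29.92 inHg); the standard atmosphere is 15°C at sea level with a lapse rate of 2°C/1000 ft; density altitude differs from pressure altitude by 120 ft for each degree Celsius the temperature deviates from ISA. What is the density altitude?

2052 ft

Pressure altitude = 0 + (29.92 − 29.62) × 1000 = 0 + (+300) = 300 ft.
ISA temperature at 300 ft = 15 − 2 × (300/1000) = 14.4°C.
ISA deviation = 29 − 14.4 = +14.6°C.
Density altitude = 300 + 120 × (14.6) = 2052 ft.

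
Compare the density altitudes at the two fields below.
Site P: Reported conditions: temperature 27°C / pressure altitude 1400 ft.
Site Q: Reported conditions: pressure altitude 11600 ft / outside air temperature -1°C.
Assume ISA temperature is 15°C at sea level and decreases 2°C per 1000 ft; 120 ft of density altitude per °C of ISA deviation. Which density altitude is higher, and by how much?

Site Q by 9288 ft

Site P: ISA temp = 12.2°C, deviation +14.8°C, DA = 1400 + 120 × 14.8 = 3176 ft.
Site Q: ISA temp = -8.2°C, deviation +7.2°C, DA = 11600 + 120 × 7.2 = 12464 ft.
Site Q is higher by 12464 − 3176 = 9288 ft.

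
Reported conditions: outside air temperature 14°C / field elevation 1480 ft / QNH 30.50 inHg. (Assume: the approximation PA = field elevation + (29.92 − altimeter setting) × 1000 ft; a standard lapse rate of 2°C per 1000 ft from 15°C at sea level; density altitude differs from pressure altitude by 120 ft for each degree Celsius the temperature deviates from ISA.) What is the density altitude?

996 ft

Pressure altitude = 1480 + (29.92 − 30.50) × 1000 = 1480 + (-580) = 900 ft.
ISA temperature at 900 ft = 15 − 2 × (900/1000) = 13.2°C.
ISA deviation = 14 − 13.2 = +0.8°C.
Density altitude = 900 + 120 × (0.8) = 996 ft.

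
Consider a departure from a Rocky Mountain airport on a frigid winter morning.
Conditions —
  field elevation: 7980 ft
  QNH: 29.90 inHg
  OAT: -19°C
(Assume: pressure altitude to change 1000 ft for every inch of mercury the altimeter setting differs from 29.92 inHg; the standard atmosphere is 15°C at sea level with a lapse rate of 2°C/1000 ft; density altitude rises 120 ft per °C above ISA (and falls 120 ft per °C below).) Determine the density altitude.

Pressure altitude = 7980 + (29.92 − 29.90) × 1000 = 7980 + (+20) = 8000 ft.
ISA temperature at 8000 ft = 15 − 2 × (8000/1000) = -1°C.
ISA deviation = -19 − (-1) = -18°C.
Density altitude = 8000 + 120 × (-18) = 5840 ft.

5840 ft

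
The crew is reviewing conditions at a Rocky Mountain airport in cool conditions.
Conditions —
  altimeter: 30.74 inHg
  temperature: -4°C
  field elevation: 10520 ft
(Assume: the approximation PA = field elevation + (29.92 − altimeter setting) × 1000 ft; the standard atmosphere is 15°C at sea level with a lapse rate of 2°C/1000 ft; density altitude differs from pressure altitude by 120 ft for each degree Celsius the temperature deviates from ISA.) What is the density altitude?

9748 ft

Pressure altitude = 10520 + (29.92 − 30.74) × 1000 = 10520 + (-820) = 9700 ft.
ISA temperature at 9700 ft = 15 − 2 × (9700/1000) = -4.4°C.
ISA deviation = -4 − (-4.4) = +0.4°C.
Density altitude = 9700 + 120 × (0.4) = 9748 ft.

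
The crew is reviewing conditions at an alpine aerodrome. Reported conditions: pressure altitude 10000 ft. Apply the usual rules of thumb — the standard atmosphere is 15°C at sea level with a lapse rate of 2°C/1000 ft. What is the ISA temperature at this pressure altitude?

-5°C

ISA temperature = 15 − 2 × (10000/1000) = 15 − 20 = -5°C.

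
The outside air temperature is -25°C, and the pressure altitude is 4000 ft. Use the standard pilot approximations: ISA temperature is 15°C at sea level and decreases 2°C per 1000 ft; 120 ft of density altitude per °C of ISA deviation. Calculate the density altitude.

160 ft

ISA temperature at 4000 ft = 15 − 2 × (4000/1000) = 7°C.
ISA deviation = -25 − 7 = -32°C.
Density altitude = 4000 + 120 × (-32) = 4000 + (-3840) = 160 ft.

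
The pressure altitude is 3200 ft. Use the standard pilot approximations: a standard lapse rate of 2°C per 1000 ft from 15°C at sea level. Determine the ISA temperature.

ISA temperature = 15 − 2 × (3200/1000) = 15 − 6.4 = 8.6°C.

8.6°C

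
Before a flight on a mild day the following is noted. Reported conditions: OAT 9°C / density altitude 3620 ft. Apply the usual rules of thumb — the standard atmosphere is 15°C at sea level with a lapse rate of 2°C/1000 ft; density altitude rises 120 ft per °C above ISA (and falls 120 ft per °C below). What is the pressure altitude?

3500 ft

DA = PA + 120 × (OAT − (15 − 2·PA/1000)) = PA + 120·OAT − 1800 + 0.24·PA = 1.24·PA + 120·OAT − 1800.
So 1.24·PA = 3620 − 120 × 9 + 1800 = 4340.
PA = 4340 / 1.24 = 3500 ft.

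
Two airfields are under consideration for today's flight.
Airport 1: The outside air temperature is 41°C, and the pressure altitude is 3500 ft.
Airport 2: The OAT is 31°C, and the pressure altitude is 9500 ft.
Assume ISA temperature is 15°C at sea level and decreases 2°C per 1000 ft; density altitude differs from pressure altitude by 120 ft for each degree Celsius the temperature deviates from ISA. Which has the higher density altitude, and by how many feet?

Airport 2 by 6240 ft

Airport 1: ISA temp = 8°C, deviation +33°C, DA = 3500 + 120 × 33 = 7460 ft.
Airport 2: ISA temp = -4°C, deviation +35°C, DA = 9500 + 120 × 35 = 13700 ft.
Airport 2 is higher by 13700 − 7460 = 6240 ft.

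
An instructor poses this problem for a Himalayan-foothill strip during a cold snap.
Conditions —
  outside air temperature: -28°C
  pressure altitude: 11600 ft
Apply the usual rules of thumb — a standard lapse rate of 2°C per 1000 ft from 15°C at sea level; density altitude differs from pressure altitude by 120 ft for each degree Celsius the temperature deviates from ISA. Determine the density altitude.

ISA temperature at 11600 ft = 15 − 2 × (11600/1000) = -8.2°C.
ISA deviation = -28 − (-8.2) = -19.8°C.
Density altitude = 11600 + 120 × (-19.8) = 11600 + (-2376) = 9224 ft.

9224 ft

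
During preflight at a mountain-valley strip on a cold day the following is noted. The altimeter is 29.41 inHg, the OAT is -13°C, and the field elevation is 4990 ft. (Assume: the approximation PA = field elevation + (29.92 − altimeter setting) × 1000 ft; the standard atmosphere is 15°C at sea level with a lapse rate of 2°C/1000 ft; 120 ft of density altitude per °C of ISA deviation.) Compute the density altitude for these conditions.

3460 ft

Pressure altitude = 4990 + (29.92 − 29.41) × 1000 = 4990 + (+510) = 5500 ft.
ISA temperature at 5500 ft = 15 − 2 × (5500/1000) = 4°C.
ISA deviation = -13 − 4 = -17°C.
Density altitude = 5500 + 120 × (-17) = 3460 ft.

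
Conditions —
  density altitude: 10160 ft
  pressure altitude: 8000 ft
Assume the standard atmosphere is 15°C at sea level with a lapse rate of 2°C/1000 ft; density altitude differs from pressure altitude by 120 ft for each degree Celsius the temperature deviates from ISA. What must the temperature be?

Density altitude − pressure altitude = 10160 − 8000 = +2160 ft.
At 120 ft/°C that is an ISA deviation of 2160/120 = +18°C.
ISA temperature at 8000 ft = 15 − 2 × (8000/1000) = -1°C.
OAT = ISA + deviation = -1 + (+18) = 17°C.

17°C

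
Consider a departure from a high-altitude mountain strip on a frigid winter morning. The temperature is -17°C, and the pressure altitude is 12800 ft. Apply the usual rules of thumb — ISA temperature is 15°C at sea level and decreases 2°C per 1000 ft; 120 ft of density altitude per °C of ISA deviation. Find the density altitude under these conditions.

ISA temperature at 12800 ft = 15 − 2 × (12800/1000) = -10.6°C.
ISA deviation = -17 − (-10.6) = -6.4°C.
Density altitude = 12800 + 120 × (-6.4) = 12800 + (-768) = 12032 ft.

12032 ft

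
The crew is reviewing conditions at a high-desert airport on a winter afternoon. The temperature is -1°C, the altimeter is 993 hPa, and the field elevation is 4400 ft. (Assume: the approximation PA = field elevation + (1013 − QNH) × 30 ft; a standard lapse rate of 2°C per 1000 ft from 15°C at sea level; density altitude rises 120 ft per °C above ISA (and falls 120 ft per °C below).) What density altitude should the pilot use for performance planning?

Pressure altitude = 4400 + (1013 − 993) × 30 = 4400 + (+600) = 5000 ft.
ISA temperature at 5000 ft = 15 − 2 × (5000/1000) = 5°C.
ISA deviation = -1 − 5 = -6°C.
Density altitude = 5000 + 120 × (-6) = 4280 ft.

4280 ft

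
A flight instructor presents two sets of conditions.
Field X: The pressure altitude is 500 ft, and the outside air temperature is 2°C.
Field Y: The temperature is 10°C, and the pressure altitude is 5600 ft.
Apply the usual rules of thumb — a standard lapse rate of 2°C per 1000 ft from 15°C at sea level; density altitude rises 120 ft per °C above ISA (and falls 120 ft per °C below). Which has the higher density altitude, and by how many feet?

Field Y by 7284 ft

Field X: ISA temp = 14°C, deviation -12°C, DA = 500 + 120 × (-12) = -940 ft.
Field Y: ISA temp = 3.8°C, deviation +6.2°C, DA = 5600 + 120 × 6.2 = 6344 ft.
Field Y is higher by 6344 − (-940) = 7284 ft.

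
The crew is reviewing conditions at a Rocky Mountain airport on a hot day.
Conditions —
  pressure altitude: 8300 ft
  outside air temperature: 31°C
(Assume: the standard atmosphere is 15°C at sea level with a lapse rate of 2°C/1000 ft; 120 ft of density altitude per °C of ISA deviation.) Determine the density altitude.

12212 ft

ISA temperature at 8300 ft = 15 − 2 × (8300/1000) = -1.6°C.
ISA deviation = 31 − (-1.6) = +32.6°C.
Density altitude = 8300 + 120 × (32.6) = 8300 + (+3912) = 12212 ft.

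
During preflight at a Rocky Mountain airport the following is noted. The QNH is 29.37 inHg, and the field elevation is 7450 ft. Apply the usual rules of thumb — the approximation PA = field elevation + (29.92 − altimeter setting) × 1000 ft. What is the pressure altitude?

8000 ft

Pressure correction = (29.92 − 29.37) × 1000 = +550 ft.
Pressure altitude = 7450 + (+550) = 8000 ft.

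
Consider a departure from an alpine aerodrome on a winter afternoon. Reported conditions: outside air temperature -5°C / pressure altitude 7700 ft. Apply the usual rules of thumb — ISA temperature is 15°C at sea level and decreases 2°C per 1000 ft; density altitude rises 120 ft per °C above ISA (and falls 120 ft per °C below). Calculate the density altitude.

7148 ft

ISA temperature at 7700 ft = 15 − 2 × (7700/1000) = -0.4°C.
ISA deviation = -5 − (-0.4) = -4.6°C.
Density altitude = 7700 + 120 × (-4.6) = 7700 + (-552) = 7148 ft.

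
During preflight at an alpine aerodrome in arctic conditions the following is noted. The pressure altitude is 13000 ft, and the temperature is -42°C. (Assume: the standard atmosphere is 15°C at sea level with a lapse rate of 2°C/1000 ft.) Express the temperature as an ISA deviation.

ISA-31°C

ISA temperature at 13000 ft = 15 − 2 × (13000/1000) = -11°C.
Deviation = OAT − ISA = -42 − (-11) = -31°C.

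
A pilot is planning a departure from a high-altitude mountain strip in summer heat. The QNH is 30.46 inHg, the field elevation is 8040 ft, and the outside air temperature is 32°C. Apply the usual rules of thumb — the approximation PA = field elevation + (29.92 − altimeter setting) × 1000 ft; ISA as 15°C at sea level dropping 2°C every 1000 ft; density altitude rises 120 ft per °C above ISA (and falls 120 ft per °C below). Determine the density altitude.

Pressure altitude = 8040 + (29.92 − 30.46) × 1000 = 8040 + (-540) = 7500 ft.
ISA temperature at 7500 ft = 15 − 2 × (7500/1000) = 0°C.
ISA deviation = 32 − 0 = +32°C.
Density altitude = 7500 + 120 × (32) = 11340 ft.

11340 ft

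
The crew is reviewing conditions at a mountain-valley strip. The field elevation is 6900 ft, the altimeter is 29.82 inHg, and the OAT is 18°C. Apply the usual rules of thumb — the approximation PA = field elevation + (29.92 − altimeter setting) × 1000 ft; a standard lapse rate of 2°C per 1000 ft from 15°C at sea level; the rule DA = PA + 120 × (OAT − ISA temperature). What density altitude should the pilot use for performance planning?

Pressure altitude = 6900 + (29.92 − 29.82) × 1000 = 6900 + (+100) = 7000 ft.
ISA temperature at 7000 ft = 15 − 2 × (7000/1000) = 1°C.
ISA deviation = 18 − 1 = +17°C.
Density altitude = 7000 + 120 × (17) = 9040 ft.

9040 ft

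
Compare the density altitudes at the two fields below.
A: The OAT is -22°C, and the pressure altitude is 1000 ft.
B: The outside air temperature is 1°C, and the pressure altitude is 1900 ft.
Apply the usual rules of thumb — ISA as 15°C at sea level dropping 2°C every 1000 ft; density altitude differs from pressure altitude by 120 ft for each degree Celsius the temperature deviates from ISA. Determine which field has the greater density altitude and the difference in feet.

B by 3876 ft

A: ISA temp = 13°C, deviation -35°C, DA = 1000 + 120 × (-35) = -3200 ft.
B: ISA temp = 11.2°C, deviation -10.2°C, DA = 1900 + 120 × (-10.2) = 676 ft.
B is higher by 676 − (-3200) = 3876 ft.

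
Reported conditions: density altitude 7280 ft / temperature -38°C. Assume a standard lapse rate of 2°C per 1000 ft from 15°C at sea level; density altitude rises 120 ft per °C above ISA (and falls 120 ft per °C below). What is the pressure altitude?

11000 ft

DA = PA + 120 × (OAT − (15 − 2·PA/1000)) = PA + 120·OAT − 1800 + 0.24·PA = 1.24·PA + 120·OAT − 1800.
So 1.24·PA = 7280 − 120 × (-38) + 1800 = 13640.
PA = 13640 / 1.24 = 11000 ft.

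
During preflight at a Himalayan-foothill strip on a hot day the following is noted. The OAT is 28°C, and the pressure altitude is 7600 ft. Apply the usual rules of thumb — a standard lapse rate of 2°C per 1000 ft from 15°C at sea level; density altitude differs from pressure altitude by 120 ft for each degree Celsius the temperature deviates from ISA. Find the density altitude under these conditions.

ISA temperature at 7600 ft = 15 − 2 × (7600/1000) = -0.2°C.
ISA deviation = 28 − (-0.2) = +28.2°C.
Density altitude = 7600 + 120 × (28.2) = 7600 + (+3384) = 10984 ft.

10984 ft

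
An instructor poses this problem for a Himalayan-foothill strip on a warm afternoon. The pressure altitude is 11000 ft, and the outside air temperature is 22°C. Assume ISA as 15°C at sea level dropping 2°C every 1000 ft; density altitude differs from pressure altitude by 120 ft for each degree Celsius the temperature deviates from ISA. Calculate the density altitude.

ISA temperature at 11000 ft = 15 − 2 × (11000/1000) = -7°C.
ISA deviation = 22 − (-7) = +29°C.
Density altitude = 11000 + 120 × (29) = 11000 + (+3480) = 14480 ft.

14480 ft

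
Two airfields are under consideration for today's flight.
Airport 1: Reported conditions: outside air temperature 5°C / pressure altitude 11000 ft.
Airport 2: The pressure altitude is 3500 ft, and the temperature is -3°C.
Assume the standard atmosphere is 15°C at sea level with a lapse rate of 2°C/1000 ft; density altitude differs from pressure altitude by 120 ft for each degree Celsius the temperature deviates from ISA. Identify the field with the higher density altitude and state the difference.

Airport 1 by 10260 ft

Airport 1: ISA temp = -7°C, deviation +12°C, DA = 11000 + 120 × 12 = 12440 ft.
Airport 2: ISA temp = 8°C, deviation -11°C, DA = 3500 + 120 × (-11) = 2180 ft.
Airport 1 is higher by 12440 − 2180 = 10260 ft.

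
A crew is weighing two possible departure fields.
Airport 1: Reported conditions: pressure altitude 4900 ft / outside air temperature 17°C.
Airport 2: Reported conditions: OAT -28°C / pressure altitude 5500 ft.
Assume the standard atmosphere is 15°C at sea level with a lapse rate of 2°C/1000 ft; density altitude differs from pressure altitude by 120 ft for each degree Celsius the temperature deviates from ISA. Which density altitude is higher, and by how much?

Airport 1 by 4656 ft

Airport 1: ISA temp = 5.2°C, deviation +11.8°C, DA = 4900 + 120 × 11.8 = 6316 ft.
Airport 2: ISA temp = 4°C, deviation -32°C, DA = 5500 + 120 × (-32) = 1660 ft.
Airport 1 is higher by 6316 − 1660 = 4656 ft.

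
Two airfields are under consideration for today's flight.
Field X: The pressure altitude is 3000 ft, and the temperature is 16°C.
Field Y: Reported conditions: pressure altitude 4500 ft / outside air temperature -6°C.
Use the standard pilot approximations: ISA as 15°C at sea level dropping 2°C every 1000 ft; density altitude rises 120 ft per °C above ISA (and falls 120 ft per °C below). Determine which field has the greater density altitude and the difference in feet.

Field X: ISA temp = 9°C, deviation +7°C, DA = 3000 + 120 × 7 = 3840 ft.
Field Y: ISA temp = 6°C, deviation -12°C, DA = 4500 + 120 × (-12) = 3060 ft.
Field X is higher by 3840 − 3060 = 780 ft.

Field X by 780 ft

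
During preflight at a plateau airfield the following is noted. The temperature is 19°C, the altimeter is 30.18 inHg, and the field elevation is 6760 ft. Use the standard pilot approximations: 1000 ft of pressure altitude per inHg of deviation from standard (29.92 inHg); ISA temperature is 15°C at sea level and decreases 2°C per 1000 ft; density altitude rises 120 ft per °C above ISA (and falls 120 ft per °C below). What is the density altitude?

8540 ft

Pressure altitude = 6760 + (29.92 − 30.18) × 1000 = 6760 + (-260) = 6500 ft.
ISA temperature at 6500 ft = 15 − 2 × (6500/1000) = 2°C.
ISA deviation = 19 − 2 = +17°C.
Density altitude = 6500 + 120 × (17) = 8540 ft.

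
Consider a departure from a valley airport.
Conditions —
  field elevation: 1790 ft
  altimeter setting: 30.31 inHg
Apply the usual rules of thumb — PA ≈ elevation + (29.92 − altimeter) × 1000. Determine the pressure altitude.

1400 ft

Pressure correction = (29.92 − 30.31) × 1000 = -390 ft.
Pressure altitude = 1790 + (-390) = 1400 ft.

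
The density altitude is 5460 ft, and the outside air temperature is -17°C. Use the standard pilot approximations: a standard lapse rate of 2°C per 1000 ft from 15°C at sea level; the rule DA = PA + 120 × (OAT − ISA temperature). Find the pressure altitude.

7500 ft

DA = PA + 120 × (OAT − (15 − 2·PA/1000)) = PA + 120·OAT − 1800 + 0.24·PA = 1.24·PA + 120·OAT − 1800.
So 1.24·PA = 5460 − 120 × (-17) + 1800 = 9300.
PA = 9300 / 1.24 = 7500 ft.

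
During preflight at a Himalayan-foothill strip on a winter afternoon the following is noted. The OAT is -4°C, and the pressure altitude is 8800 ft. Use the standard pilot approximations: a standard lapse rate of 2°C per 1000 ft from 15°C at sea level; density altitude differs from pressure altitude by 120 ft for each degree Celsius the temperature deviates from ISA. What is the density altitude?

8632 ft

ISA temperature at 8800 ft = 15 − 2 × (8800/1000) = -2.6°C.
ISA deviation = -4 − (-2.6) = -1.4°C.
Density altitude = 8800 + 120 × (-1.4) = 8800 + (-168) = 8632 ft.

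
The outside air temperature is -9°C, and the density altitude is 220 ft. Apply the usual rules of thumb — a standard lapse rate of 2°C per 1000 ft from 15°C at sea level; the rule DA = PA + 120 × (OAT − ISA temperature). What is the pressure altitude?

DA = PA + 120 × (OAT − (15 − 2·PA/1000)) = PA + 120·OAT − 1800 + 0.24·PA = 1.24·PA + 120·OAT − 1800.
So 1.24·PA = 220 − 120 × (-9) + 1800 = 3100.
PA = 3100 / 1.24 = 2500 ft.

2500 ft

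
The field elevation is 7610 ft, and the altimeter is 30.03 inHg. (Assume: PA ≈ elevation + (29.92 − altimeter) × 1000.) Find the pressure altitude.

Pressure correction = (29.92 − 30.03) × 1000 = -110 ft.
Pressure altitude = 7610 + (-110) = 7500 ft.

7500 ft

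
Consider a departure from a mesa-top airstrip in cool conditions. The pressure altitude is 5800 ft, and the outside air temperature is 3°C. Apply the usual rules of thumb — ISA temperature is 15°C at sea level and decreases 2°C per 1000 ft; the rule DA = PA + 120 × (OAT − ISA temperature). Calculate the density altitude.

ISA temperature at 5800 ft = 15 − 2 × (5800/1000) = 3.4°C.
ISA deviation = 3 − 3.4 = -0.4°C.
Density altitude = 5800 + 120 × (-0.4) = 5800 + (-48) = 5752 ft.

5752 ft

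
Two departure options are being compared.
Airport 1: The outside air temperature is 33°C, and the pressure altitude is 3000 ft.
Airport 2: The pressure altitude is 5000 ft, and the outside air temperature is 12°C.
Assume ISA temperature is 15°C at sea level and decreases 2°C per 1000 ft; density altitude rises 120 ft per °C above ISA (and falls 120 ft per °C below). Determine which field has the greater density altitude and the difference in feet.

Airport 1: ISA temp = 9°C, deviation +24°C, DA = 3000 + 120 × 24 = 5880 ft.
Airport 2: ISA temp = 5°C, deviation +7°C, DA = 5000 + 120 × 7 = 5840 ft.
Airport 1 is higher by 5880 − 5840 = 40 ft.

Airport 1 by 40 ft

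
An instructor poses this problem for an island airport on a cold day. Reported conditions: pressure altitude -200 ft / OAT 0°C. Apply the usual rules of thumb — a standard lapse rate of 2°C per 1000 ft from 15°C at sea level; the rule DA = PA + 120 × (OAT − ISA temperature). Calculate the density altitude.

ISA temperature at -200 ft = 15 − 2 × (-200/1000) = 15.4°C.
ISA deviation = 0 − 15.4 = -15.4°C.
Density altitude = -200 + 120 × (-15.4) = -200 + (-1848) = -2048 ft.

-2048 ft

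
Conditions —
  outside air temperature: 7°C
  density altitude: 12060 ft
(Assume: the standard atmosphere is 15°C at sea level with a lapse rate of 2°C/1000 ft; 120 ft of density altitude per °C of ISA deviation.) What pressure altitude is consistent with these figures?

10500 ft

DA = PA + 120 × (OAT − (15 − 2·PA/1000)) = PA + 120·OAT − 1800 + 0.24·PA = 1.24·PA + 120·OAT − 1800.
So 1.24·PA = 12060 − 120 × 7 + 1800 = 13020.
PA = 13020 / 1.24 = 10500 ft.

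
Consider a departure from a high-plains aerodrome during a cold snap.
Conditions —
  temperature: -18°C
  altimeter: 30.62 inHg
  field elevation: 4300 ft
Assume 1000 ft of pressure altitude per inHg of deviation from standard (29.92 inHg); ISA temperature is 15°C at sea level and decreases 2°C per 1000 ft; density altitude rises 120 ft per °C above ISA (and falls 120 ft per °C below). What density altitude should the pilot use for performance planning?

Pressure altitude = 4300 + (29.92 − 30.62) × 1000 = 4300 + (-700) = 3600 ft.
ISA temperature at 3600 ft = 15 − 2 × (3600/1000) = 7.8°C.
ISA deviation = -18 − 7.8 = -25.8°C.
Density altitude = 3600 + 120 × (-25.8) = 504 ft.

504 ft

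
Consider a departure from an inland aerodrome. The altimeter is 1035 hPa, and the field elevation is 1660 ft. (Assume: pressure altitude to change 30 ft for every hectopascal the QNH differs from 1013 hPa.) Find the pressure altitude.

1000 ft

Pressure correction = (1013 − 1035) × 30 = -660 ft.
Pressure altitude = 1660 + (-660) = 1000 ft.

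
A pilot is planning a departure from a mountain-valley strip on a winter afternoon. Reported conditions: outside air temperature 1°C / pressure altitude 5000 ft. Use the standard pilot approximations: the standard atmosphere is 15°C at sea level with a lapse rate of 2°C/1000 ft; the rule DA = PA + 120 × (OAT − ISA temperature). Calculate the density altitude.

4520 ft

ISA temperature at 5000 ft = 15 − 2 × (5000/1000) = 5°C.
ISA deviation = 1 − 5 = -4°C.
Density altitude = 5000 + 120 × (-4) = 5000 + (-480) = 4520 ft.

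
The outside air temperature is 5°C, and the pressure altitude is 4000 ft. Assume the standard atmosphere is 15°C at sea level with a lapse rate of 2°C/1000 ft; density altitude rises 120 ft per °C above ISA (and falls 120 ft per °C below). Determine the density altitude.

3760 ft

ISA temperature at 4000 ft = 15 − 2 × (4000/1000) = 7°C.
ISA deviation = 5 − 7 = -2°C.
Density altitude = 4000 + 120 × (-2) = 4000 + (-240) = 3760 ft.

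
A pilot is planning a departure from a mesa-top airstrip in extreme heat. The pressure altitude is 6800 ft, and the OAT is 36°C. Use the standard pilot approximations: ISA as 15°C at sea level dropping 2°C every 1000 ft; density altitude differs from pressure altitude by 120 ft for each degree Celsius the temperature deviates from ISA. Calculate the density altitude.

ISA temperature at 6800 ft = 15 − 2 × (6800/1000) = 1.4°C.
ISA deviation = 36 − 1.4 = +34.6°C.
Density altitude = 6800 + 120 × (34.6) = 6800 + (+4152) = 10952 ft.

10952 ft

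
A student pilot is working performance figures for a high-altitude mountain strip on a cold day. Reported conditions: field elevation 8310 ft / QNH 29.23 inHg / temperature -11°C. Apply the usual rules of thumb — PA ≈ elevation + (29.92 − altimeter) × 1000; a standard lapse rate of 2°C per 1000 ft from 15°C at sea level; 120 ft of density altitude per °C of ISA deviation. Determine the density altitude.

8040 ft

Pressure altitude = 8310 + (29.92 − 29.23) × 1000 = 8310 + (+690) = 9000 ft.
ISA temperature at 9000 ft = 15 − 2 × (9000/1000) = -3°C.
ISA deviation = -11 − (-3) = -8°C.
Density altitude = 9000 + 120 × (-8) = 8040 ft.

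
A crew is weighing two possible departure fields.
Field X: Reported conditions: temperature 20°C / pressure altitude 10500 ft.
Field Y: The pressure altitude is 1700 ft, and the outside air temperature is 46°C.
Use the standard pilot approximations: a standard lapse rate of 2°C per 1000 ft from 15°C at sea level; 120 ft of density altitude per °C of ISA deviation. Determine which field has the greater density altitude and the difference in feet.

Field X by 7792 ft

Field X: ISA temp = -6°C, deviation +26°C, DA = 10500 + 120 × 26 = 13620 ft.
Field Y: ISA temp = 11.6°C, deviation +34.4°C, DA = 1700 + 120 × 34.4 = 5828 ft.
Field X is higher by 13620 − 5828 = 7792 ft.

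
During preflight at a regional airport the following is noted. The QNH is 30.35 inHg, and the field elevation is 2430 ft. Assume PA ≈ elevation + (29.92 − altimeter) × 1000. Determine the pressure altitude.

Pressure correction = (29.92 − 30.35) × 1000 = -430 ft.
Pressure altitude = 2430 + (-430) = 2000 ft.

2000 ft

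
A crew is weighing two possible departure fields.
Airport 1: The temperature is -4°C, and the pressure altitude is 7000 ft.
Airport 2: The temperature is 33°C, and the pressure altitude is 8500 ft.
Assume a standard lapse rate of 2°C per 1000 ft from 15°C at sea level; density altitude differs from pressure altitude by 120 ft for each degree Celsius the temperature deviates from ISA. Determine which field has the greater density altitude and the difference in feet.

Airport 1: ISA temp = 1°C, deviation -5°C, DA = 7000 + 120 × (-5) = 6400 ft.
Airport 2: ISA temp = -2°C, deviation +35°C, DA = 8500 + 120 × 35 = 12700 ft.
Airport 2 is higher by 12700 − 6400 = 6300 ft.

Airport 2 by 6300 ft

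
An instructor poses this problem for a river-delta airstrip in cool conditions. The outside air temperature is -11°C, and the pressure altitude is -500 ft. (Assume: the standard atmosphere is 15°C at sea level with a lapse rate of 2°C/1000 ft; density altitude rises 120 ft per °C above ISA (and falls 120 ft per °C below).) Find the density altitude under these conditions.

-3740 ft

ISA temperature at -500 ft = 15 − 2 × (-500/1000) = 16°C.
ISA deviation = -11 − 16 = -27°C.
Density altitude = -500 + 120 × (-27) = -500 + (-3240) = -3740 ft.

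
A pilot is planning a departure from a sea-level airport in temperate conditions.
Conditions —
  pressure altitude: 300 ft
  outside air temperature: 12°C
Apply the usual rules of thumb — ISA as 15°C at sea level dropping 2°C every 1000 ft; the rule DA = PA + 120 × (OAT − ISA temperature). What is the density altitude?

ISA temperature at 300 ft = 15 − 2 × (300/1000) = 14.4°C.
ISA deviation = 12 − 14.4 = -2.4°C.
Density altitude = 300 + 120 × (-2.4) = 300 + (-288) = 12 ft.

12 ft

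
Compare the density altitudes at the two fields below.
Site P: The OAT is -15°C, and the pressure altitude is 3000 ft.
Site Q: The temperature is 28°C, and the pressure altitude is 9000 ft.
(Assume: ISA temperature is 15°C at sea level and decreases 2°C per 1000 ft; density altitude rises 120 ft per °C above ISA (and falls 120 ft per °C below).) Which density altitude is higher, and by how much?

Site Q by 12600 ft

Site P: ISA temp = 9°C, deviation -24°C, DA = 3000 + 120 × (-24) = 120 ft.
Site Q: ISA temp = -3°C, deviation +31°C, DA = 9000 + 120 × 31 = 12720 ft.
Site Q is higher by 12720 − 120 = 12600 ft.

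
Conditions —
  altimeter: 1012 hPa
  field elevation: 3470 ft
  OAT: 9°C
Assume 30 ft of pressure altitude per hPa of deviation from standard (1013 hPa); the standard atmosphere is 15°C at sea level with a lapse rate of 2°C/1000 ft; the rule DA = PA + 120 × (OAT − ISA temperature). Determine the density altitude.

3620 ft

Pressure altitude = 3470 + (1013 − 1012) × 30 = 3470 + (+30) = 3500 ft.
ISA temperature at 3500 ft = 15 − 2 × (3500/1000) = 8°C.
ISA deviation = 9 − 8 = +1°C.
Density altitude = 3500 + 120 × (1) = 3620 ft.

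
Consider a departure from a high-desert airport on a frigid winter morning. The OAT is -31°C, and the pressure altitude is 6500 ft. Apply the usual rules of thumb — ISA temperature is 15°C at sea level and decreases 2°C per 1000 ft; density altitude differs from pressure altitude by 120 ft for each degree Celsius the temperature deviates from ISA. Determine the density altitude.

ISA temperature at 6500 ft = 15 − 2 × (6500/1000) = 2°C.
ISA deviation = -31 − 2 = -33°C.
Density altitude = 6500 + 120 × (-33) = 6500 + (-3960) = 2540 ft.

2540 ft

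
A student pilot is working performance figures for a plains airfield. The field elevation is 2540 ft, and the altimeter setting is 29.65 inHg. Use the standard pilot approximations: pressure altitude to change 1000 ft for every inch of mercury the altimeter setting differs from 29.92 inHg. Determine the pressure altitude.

2810 ft

Pressure correction = (29.92 − 29.65) × 1000 = +270 ft.
Pressure altitude = 2540 + (+270) = 2810 ft.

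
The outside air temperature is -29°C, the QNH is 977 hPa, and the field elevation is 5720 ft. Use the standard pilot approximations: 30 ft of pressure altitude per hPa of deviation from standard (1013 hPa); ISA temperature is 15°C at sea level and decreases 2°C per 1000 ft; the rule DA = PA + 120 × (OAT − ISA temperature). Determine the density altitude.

3152 ft

Pressure altitude = 5720 + (1013 − 977) × 30 = 5720 + (+1080) = 6800 ft.
ISA temperature at 6800 ft = 15 − 2 × (6800/1000) = 1.4°C.
ISA deviation = -29 − 1.4 = -30.4°C.
Density altitude = 6800 + 120 × (-30.4) = 3152 ft.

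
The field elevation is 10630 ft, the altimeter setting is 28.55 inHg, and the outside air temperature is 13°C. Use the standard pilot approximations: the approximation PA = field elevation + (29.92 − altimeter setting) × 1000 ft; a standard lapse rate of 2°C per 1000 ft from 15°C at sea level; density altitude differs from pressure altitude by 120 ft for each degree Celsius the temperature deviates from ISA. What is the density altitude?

Pressure altitude = 10630 + (29.92 − 28.55) × 1000 = 10630 + (+1370) = 12000 ft.
ISA temperature at 12000 ft = 15 − 2 × (12000/1000) = -9°C.
ISA deviation = 13 − (-9) = +22°C.
Density altitude = 12000 + 120 × (22) = 14640 ft.

14640 ft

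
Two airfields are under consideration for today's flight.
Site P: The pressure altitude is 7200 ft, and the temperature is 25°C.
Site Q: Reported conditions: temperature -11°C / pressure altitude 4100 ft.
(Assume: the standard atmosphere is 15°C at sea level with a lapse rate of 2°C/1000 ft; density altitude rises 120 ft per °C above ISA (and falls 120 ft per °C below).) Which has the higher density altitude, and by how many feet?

Site P by 8164 ft

Site P: ISA temp = 0.6°C, deviation +24.4°C, DA = 7200 + 120 × 24.4 = 10128 ft.
Site Q: ISA temp = 6.8°C, deviation -17.8°C, DA = 4100 + 120 × (-17.8) = 1964 ft.
Site P is higher by 10128 − 1964 = 8164 ft.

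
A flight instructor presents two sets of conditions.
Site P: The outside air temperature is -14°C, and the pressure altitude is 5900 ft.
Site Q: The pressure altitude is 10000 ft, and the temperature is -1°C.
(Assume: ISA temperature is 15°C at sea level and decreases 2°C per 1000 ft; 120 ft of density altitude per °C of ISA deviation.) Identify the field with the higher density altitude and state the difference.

Site Q by 6644 ft

Site P: ISA temp = 3.2°C, deviation -17.2°C, DA = 5900 + 120 × (-17.2) = 3836 ft.
Site Q: ISA temp = -5°C, deviation +4°C, DA = 10000 + 120 × 4 = 10480 ft.
Site Q is higher by 10480 − 3836 = 6644 ft.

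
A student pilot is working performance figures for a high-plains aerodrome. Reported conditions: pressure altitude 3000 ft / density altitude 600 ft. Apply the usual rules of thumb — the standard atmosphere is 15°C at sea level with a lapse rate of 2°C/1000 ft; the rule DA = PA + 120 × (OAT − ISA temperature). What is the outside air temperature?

-11°C

Density altitude − pressure altitude = 600 − 3000 = -2400 ft.
At 120 ft/°C that is an ISA deviation of -2400/120 = -20°C.
ISA temperature at 3000 ft = 15 − 2 × (3000/1000) = 9°C.
OAT = ISA + deviation = 9 + (-20) = -11°C.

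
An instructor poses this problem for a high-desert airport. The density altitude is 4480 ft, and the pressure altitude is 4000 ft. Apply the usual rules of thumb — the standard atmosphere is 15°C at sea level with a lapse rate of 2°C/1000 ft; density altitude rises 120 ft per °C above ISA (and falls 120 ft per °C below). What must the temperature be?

11°C

Density altitude − pressure altitude = 4480 − 4000 = +480 ft.
At 120 ft/°C that is an ISA deviation of 480/120 = +4°C.
ISA temperature at 4000 ft = 15 − 2 × (4000/1000) = 7°C.
OAT = ISA + deviation = 7 + (+4) = 11°C.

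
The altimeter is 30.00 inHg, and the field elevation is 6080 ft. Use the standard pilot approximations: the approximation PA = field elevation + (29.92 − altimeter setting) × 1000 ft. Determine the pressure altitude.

Pressure correction = (29.92 − 30.00) × 1000 = -80 ft.
Pressure altitude = 6080 + (-80) = 6000 ft.

6000 ft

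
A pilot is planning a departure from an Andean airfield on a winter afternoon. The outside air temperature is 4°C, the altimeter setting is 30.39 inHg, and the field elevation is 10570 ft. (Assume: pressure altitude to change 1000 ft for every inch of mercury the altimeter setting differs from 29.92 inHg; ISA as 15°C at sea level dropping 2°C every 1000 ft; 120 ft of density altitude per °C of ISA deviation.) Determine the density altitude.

11204 ft

Pressure altitude = 10570 + (29.92 − 30.39) × 1000 = 10570 + (-470) = 10100 ft.
ISA temperature at 10100 ft = 15 − 2 × (10100/1000) = -5.2°C.
ISA deviation = 4 − (-5.2) = +9.2°C.
Density altitude = 10100 + 120 × (9.2) = 11204 ft.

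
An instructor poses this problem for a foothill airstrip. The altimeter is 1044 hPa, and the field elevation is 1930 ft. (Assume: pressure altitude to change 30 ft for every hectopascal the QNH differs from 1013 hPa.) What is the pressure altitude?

Pressure correction = (1013 − 1044) × 30 = -930 ft.
Pressure altitude = 1930 + (-930) = 1000 ft.

1000 ft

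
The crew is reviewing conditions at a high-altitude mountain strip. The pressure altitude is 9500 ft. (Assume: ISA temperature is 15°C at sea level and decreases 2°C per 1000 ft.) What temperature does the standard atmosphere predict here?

ISA temperature = 15 − 2 × (9500/1000) = 15 − 19 = -4°C.

-4°C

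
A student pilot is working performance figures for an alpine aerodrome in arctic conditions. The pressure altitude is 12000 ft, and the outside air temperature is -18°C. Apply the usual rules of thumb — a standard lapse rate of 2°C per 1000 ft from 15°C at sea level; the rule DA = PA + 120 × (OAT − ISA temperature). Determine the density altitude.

10920 ft

ISA temperature at 12000 ft = 15 − 2 × (12000/1000) = -9°C.
ISA deviation = -18 − (-9) = -9°C.
Density altitude = 12000 + 120 × (-9) = 12000 + (-1080) = 10920 ft.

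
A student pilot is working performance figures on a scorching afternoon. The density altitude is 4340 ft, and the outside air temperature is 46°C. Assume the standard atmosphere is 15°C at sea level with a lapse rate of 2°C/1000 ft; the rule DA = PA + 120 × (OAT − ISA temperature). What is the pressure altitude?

500 ft

DA = PA + 120 × (OAT − (15 − 2·PA/1000)) = PA + 120·OAT − 1800 + 0.24·PA = 1.24·PA + 120·OAT − 1800.
So 1.24·PA = 4340 − 120 × 46 + 1800 = 620.
PA = 620 / 1.24 = 500 ft.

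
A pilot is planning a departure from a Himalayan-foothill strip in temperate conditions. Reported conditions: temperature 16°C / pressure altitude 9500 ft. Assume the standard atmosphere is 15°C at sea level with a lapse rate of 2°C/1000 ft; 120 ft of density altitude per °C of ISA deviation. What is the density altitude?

ISA temperature at 9500 ft = 15 − 2 × (9500/1000) = -4°C.
ISA deviation = 16 − (-4) = +20°C.
Density altitude = 9500 + 120 × (20) = 9500 + (+2400) = 11900 ft.

11900 ft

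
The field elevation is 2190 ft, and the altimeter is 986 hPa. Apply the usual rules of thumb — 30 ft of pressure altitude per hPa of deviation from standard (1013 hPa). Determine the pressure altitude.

3000 ft

Pressure correction = (1013 − 986) × 30 = +810 ft.
Pressure altitude = 2190 + (+810) = 3000 ft.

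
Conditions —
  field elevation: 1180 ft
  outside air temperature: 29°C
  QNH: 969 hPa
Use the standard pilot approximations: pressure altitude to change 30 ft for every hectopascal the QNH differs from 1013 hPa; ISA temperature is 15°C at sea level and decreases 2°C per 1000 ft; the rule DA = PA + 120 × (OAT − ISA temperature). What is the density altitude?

Pressure altitude = 1180 + (1013 − 969) × 30 = 1180 + (+1320) = 2500 ft.
ISA temperature at 2500 ft = 15 − 2 × (2500/1000) = 10°C.
ISA deviation = 29 − 10 = +19°C.
Density altitude = 2500 + 120 × (19) = 4780 ft.

4780 ft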